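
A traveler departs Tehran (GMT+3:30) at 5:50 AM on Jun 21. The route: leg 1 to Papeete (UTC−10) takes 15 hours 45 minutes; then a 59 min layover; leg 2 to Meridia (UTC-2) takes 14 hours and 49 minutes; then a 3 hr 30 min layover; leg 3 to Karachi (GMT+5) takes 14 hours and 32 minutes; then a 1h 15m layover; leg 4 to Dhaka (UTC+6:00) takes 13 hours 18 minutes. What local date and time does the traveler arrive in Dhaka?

Convert departure to UTC: 5:50 AM − 3:30 = 2:20 AM UTC on Jun 21.
Add 15 hours and 45 minutes leg 1 → 6:05 PM UTC.
Add 59 minutes layover in Papeete → 7:04 PM UTC.
Add 14 hours and 49 minutes leg 2 → 9:53 AM UTC (Jun 22).
Add 3 hours 30 minutes layover in Meridia → 1:23 PM UTC.
Add 14 hours and 32 minutes leg 3 → 3:55 AM UTC (Jun 23).
Add 1 hour and 15 minutes layover in Karachi → 5:10 AM UTC.
Add 13 hours and 18 minutes leg 4 → 6:28 PM UTC.
Dhaka is UTC+6:00, so local arrival = 6:28 PM + 6:00 = 12:28 AM on Jun 24.

12:28 AM on June 24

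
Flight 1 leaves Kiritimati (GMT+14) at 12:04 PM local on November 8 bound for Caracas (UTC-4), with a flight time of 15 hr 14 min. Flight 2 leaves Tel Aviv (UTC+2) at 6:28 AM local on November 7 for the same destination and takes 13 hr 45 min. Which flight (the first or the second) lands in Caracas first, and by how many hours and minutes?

the second, by 19 hours 5 minutes

Flight 1 in UTC: 12:04 PM − 14:00 = 10:04 PM on Nov 7.
+15 hours 14 minutes → arrive 1:18 PM UTC on Nov 8.
Flight 2 in UTC: 6:28 AM − 2:00 = 4:28 AM on Nov 7.
+13 hours 45 minutes → arrive 6:13 PM UTC on Nov 7.
Flight 2 lands earlier by 19 hours 5 minutes.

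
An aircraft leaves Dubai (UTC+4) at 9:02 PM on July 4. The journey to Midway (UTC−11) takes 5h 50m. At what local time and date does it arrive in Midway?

11:52 AM on July 4

Midway is 15:00 behind Dubai.
After 5 hours 50 minutes it is 2:52 AM (Jul 5) in Dubai.
Shift by the zone difference: 2:52 AM − 15:00 = 11:52 AM on Jul 4 in Midway.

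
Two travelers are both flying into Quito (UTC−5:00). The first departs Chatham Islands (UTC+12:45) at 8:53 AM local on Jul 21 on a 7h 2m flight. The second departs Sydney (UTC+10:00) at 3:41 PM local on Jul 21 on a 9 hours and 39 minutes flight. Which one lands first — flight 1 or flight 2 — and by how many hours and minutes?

the first, by 12 hours 10 minutes

Flight 1 in UTC: 8:53 AM − 12:45 = 8:08 PM on Jul 20.
+7 hours 2 minutes → arrive 3:10 AM UTC on Jul 21.
Flight 2 in UTC: 3:41 PM − 10:00 = 5:41 AM on Jul 21.
+9 hours and 39 minutes → arrive 3:20 PM UTC on Jul 21.
Flight 1 lands earlier by 12 hours 10 minutes.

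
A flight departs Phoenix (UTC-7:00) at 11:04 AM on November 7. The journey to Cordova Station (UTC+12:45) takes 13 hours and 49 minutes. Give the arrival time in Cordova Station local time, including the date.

8:38 PM on November 8

Convert departure to UTC: 11:04 AM + 7:00 = 6:04 PM UTC on Nov 7.
Add 13 hours 49 minutes travel time → 7:53 AM UTC (Nov 8).
Cordova Station is UTC+12:45, so local arrival = 7:53 AM + 12:45 = 8:38 PM on Nov 8.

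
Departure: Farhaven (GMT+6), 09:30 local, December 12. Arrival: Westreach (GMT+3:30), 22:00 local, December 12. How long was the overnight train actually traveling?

Westreach is 2:30 behind Farhaven.
Clock-face elapsed time (ignoring zones) is 12 hours 30 minutes.
Actual elapsed = 12 hours 30 minutes + 2:30 = 15 hours.

15 hours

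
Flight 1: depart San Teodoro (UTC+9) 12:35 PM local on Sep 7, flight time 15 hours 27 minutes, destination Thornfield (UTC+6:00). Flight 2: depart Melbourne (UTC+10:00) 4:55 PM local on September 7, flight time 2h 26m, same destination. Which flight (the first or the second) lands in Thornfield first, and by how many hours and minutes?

the second, by 9 hours 41 minutes

Flight 1 in UTC: 12:35 PM − 9:00 = 3:35 AM on Sep 7.
+15 hours and 27 minutes → arrive 7:02 PM UTC on Sep 7.
Flight 2 in UTC: 4:55 PM − 10:00 = 6:55 AM on Sep 7.
+2 hours and 26 minutes → arrive 9:21 AM UTC on Sep 7.
Flight 2 lands earlier by 9 hours 41 minutes.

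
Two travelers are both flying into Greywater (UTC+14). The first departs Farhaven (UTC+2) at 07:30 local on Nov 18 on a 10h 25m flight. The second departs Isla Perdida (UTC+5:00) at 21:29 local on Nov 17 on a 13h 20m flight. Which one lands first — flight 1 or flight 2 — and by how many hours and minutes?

the second, by 10 hours 6 minutes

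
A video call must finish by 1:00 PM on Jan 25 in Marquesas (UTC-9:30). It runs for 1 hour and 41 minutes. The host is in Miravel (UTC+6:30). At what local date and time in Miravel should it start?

3:19 AM on Jan 26

Target end time in UTC: 1:00 PM + 9:30 = 10:30 PM on Jan 25.
Subtract 1 hour and 41 minutes → start 8:49 PM UTC on Jan 25.
Miravel is UTC+6:30: 8:49 PM + 6:30 = 3:19 AM on Jan 26.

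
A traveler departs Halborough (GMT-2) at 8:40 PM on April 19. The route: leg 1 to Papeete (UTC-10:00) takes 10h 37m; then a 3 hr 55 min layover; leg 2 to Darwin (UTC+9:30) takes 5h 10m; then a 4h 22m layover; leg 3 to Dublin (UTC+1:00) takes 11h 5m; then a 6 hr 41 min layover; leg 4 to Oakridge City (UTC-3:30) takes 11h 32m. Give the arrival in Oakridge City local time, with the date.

12:32 AM on Apr 22

Convert departure to UTC: 8:40 PM + 2:00 = 10:40 PM UTC on Apr 19.
Add 10 hours 37 minutes leg 1 → 9:17 AM UTC (Apr 20).
Add 3 hours and 55 minutes layover in Papeete → 1:12 PM UTC.
Add 5 hours 10 minutes leg 2 → 6:22 PM UTC.
Add 4 hours and 22 minutes layover in Darwin → 10:44 PM UTC.
Add 11 hours 5 minutes leg 3 → 9:49 AM UTC (Apr 21).
Add 6 hours 41 minutes layover in Dublin → 4:30 PM UTC.
Add 11 hours 32 minutes leg 4 → 4:02 AM UTC (Apr 22).
Oakridge City is UTC−3:30, so local arrival = 4:02 AM − 3:30 = 12:32 AM on Apr 22.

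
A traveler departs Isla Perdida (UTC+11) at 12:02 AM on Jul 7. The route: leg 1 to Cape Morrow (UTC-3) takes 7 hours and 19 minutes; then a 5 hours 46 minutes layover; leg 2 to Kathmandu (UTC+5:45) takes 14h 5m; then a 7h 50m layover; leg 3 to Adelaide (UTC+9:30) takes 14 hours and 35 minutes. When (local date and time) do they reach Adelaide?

12:07 AM on July 9

Convert departure to UTC: 12:02 AM − 11:00 = 1:02 PM UTC on Jul 6.
Add 7 hours 19 minutes leg 1 → 8:21 PM UTC.
Add 5 hours and 46 minutes layover in Cape Morrow → 2:07 AM UTC (Jul 7).
Add 14 hours 5 minutes leg 2 → 4:12 PM UTC.
Add 7 hours 50 minutes layover in Kathmandu → 12:02 AM UTC (Jul 8).
Add 14 hours and 35 minutes leg 3 → 2:37 PM UTC.
Adelaide is UTC+9:30, so local arrival = 2:37 PM + 9:30 = 12:07 AM on Jul 9.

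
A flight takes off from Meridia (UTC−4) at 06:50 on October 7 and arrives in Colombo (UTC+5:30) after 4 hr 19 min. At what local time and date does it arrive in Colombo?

20:39 on October 7

Colombo is 9:30 ahead of Meridia.
After 4 hours and 19 minutes it is 11:09 in Meridia.
Shift by the zone difference: 11:09 + 9:30 = 20:39 on Oct 7 in Colombo.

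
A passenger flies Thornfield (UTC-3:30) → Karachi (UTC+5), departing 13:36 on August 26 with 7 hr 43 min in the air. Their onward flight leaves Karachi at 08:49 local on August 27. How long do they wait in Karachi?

3 hours

Convert departure to UTC: 13:36 + 3:30 = 17:06 UTC on Aug 26.
Add 7 hours and 43 minutes flight time → 00:49 UTC (Aug 27).
Karachi is UTC+5:00, so local arrival = 00:49 + 5:00 = 05:49 on Aug 27.
Layover = 08:49 − 05:49 = 3 hours.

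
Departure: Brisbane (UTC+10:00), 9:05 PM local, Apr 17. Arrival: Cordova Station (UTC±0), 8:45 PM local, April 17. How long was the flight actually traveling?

9 hours 40 minutes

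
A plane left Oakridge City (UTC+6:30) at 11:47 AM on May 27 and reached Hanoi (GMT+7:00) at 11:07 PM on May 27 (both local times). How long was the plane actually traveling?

10 hours 50 minutes

Departure in UTC: 11:47 AM − 6:30 = 5:17 AM on May 27.
Arrival in UTC: 11:07 PM − 7:00 = 4:07 PM on May 27.
Elapsed = 4:07 PM − 5:17 AM = 10 hours 50 minutes.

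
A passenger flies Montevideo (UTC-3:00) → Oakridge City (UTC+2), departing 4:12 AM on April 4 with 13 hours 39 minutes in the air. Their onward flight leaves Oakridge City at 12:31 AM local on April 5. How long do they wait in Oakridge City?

1 hour 40 minutes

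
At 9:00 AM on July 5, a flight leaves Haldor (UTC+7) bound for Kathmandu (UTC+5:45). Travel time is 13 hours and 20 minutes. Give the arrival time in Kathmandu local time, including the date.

Convert departure to UTC: 9:00 AM − 7:00 = 2:00 AM UTC on Jul 5.
Add 13 hours and 20 minutes travel time → 3:20 PM UTC.
Kathmandu is UTC+5:45, so local arrival = 3:20 PM + 5:45 = 9:05 PM on Jul 5.

9:05 PM on July 5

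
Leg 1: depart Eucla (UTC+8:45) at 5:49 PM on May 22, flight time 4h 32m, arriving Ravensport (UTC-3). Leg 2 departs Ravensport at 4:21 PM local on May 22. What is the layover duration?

Convert departure to UTC: 5:49 PM − 8:45 = 9:04 AM UTC on May 22.
Add 4 hours and 32 minutes flight time → 1:36 PM UTC.
Ravensport is UTC−3:00, so local arrival = 1:36 PM − 3:00 = 10:36 AM on May 22.
Layover = 4:21 PM − 10:36 AM = 5 hours 45 minutes.

5 hours 45 minutes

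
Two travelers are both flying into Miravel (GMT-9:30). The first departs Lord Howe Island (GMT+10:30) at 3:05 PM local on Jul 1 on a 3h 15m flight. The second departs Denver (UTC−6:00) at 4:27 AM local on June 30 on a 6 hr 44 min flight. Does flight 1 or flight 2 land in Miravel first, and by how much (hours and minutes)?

the second, by 14 hours 39 minutes

Flight 1 in UTC: 3:05 PM − 10:30 = 4:35 AM on Jul 1.
+3 hours 15 minutes → arrive 7:50 AM UTC on Jul 1.
Flight 2 in UTC: 4:27 AM + 6:00 = 10:27 AM on Jun 30.
+6 hours and 44 minutes → arrive 5:11 PM UTC on Jun 30.
Flight 2 lands earlier by 14 hours 39 minutes.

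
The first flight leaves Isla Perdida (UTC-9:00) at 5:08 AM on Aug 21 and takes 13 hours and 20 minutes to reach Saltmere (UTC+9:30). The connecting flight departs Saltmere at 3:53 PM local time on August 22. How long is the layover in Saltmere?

2 hours 55 minutes

Convert departure to UTC: 5:08 AM + 9:00 = 2:08 PM UTC on Aug 21.
Add 13 hours 20 minutes flight time → 3:28 AM UTC (Aug 22).
Saltmere is UTC+9:30, so local arrival = 3:28 AM + 9:30 = 12:58 PM on Aug 22.
Layover = 3:53 PM − 12:58 PM = 2 hours 55 minutes.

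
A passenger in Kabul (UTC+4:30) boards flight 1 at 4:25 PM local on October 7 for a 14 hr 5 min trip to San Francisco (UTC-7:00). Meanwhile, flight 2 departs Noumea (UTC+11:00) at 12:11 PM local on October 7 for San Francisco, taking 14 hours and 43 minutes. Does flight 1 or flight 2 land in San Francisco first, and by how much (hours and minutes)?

the second, by 10 hours 6 minutes

Flight 1 in UTC: 4:25 PM − 4:30 = 11:55 AM on Oct 7.
+14 hours and 5 minutes → arrive 2:00 AM UTC on Oct 8.
Flight 2 in UTC: 12:11 PM − 11:00 = 1:11 AM on Oct 7.
+14 hours 43 minutes → arrive 3:54 PM UTC on Oct 7.
Flight 2 lands earlier by 10 hours 6 minutes.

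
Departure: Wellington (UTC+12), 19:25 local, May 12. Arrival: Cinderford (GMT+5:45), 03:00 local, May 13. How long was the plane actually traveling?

13 hours 50 minutes

Departure in UTC: 19:25 − 12:00 = 07:25 on May 12.
Arrival in UTC: 03:00 − 5:45 = 21:15 on May 12.
Elapsed = 21:15 − 07:25 = 13 hours 50 minutes.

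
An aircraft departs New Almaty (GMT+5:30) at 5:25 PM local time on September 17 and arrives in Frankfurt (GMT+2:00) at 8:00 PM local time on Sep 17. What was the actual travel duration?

6 hours 5 minutes

Departure in UTC: 5:25 PM − 5:30 = 11:55 AM on Sep 17.
Arrival in UTC: 8:00 PM − 2:00 = 6:00 PM on Sep 17.
Elapsed = 6:00 PM − 11:55 AM = 6 hours 5 minutes.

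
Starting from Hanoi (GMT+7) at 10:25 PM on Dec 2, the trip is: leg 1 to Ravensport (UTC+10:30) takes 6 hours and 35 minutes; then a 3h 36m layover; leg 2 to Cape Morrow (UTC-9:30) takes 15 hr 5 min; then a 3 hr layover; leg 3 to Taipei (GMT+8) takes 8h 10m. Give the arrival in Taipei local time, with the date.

11:51 AM on Dec 4

Convert departure to UTC: 10:25 PM − 7:00 = 3:25 PM UTC on Dec 2.
Add 6 hours and 35 minutes leg 1 → 10:00 PM UTC.
Add 3 hours and 36 minutes layover in Ravensport → 1:36 AM UTC (Dec 3).
Add 15 hours and 5 minutes leg 2 → 4:41 PM UTC.
Add 3 hours layover in Cape Morrow → 7:41 PM UTC.
Add 8 hours 10 minutes leg 3 → 3:51 AM UTC (Dec 4).
Taipei is UTC+8:00, so local arrival = 3:51 AM + 8:00 = 11:51 AM on Dec 4.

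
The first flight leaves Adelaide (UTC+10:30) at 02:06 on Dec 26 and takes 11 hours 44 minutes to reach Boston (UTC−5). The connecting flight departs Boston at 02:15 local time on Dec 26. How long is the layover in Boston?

Convert departure to UTC: 02:06 − 10:30 = 15:36 UTC on Dec 25.
Add 11 hours and 44 minutes flight time → 03:20 UTC (Dec 26).
Boston is UTC−5:00, so local arrival = 03:20 − 5:00 = 22:20 on Dec 25.
Layover = 02:15 − 22:20 (+1 day) = 3 hours 55 minutes.

3 hours 55 minutes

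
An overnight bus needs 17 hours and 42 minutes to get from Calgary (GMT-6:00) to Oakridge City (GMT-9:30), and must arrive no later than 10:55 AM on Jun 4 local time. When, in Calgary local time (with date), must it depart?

8:43 PM on June 3

Target arrival in UTC: 10:55 AM + 9:30 = 8:25 PM on Jun 4.
Subtract 17 hours 42 minutes → departure 2:43 AM UTC on Jun 4.
Calgary is UTC−6:00: 2:43 AM − 6:00 = 8:43 PM on Jun 3.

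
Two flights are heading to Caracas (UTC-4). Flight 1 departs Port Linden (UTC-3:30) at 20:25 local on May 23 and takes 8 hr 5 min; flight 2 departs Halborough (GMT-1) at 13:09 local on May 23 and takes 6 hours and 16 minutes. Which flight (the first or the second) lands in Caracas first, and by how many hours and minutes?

the second, by 11 hours 35 minutes

Flight 1 in UTC: 20:25 + 3:30 = 23:55 on May 23.
+8 hours and 5 minutes → arrive 08:00 UTC on May 24.
Flight 2 in UTC: 13:09 + 1:00 = 14:09 on May 23.
+6 hours and 16 minutes → arrive 20:25 UTC on May 23.
Flight 2 lands earlier by 11 hours 35 minutes.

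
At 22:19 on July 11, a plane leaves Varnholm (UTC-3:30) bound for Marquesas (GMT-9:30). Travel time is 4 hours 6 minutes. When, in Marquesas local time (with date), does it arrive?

20:25 on Jul 11

Marquesas is 6:00 behind Varnholm.
After 4 hours and 6 minutes it is 02:25 (Jul 12) in Varnholm.
Shift by the zone difference: 02:25 − 6:00 = 20:25 on Jul 11 in Marquesas.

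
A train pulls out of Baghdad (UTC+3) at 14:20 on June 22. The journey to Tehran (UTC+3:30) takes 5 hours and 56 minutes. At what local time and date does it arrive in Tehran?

20:46 on June 22

Convert departure to UTC: 14:20 − 3:00 = 11:20 UTC on Jun 22.
Add 5 hours and 56 minutes travel time → 17:16 UTC.
Tehran is UTC+3:30, so local arrival = 17:16 + 3:30 = 20:46 on Jun 22.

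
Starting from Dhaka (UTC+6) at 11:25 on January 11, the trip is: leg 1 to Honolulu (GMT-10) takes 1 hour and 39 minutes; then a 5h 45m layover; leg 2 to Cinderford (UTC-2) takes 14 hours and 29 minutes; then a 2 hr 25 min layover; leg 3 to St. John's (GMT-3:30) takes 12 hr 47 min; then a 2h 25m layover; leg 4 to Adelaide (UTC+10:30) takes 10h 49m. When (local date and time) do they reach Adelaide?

Convert departure to UTC: 11:25 − 6:00 = 05:25 UTC on Jan 11.
Add 1 hour 39 minutes leg 1 → 07:04 UTC.
Add 5 hours 45 minutes layover in Honolulu → 12:49 UTC.
Add 14 hours 29 minutes leg 2 → 03:18 UTC (Jan 12).
Add 2 hours and 25 minutes layover in Cinderford → 05:43 UTC.
Add 12 hours 47 minutes leg 3 → 18:30 UTC.
Add 2 hours and 25 minutes layover in St. John's → 20:55 UTC.
Add 10 hours 49 minutes leg 4 → 07:44 UTC (Jan 13).
Adelaide is UTC+10:30, so local arrival = 07:44 + 10:30 = 18:14 on Jan 13.

18:14 on Jan 13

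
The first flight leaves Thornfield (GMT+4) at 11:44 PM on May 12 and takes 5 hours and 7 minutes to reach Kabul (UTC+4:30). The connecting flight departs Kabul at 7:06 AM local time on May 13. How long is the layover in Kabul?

1 hour 45 minutes

Convert departure to UTC: 11:44 PM − 4:00 = 7:44 PM UTC on May 12.
Add 5 hours 7 minutes flight time → 12:51 AM UTC (May 13).
Kabul is UTC+4:30, so local arrival = 12:51 AM + 4:30 = 5:21 AM on May 13.
Layover = 7:06 AM − 5:21 AM = 1 hour 45 minutes.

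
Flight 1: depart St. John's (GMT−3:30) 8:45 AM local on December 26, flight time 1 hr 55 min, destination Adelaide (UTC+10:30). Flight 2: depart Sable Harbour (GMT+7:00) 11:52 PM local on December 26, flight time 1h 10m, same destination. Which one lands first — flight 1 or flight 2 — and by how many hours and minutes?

the first, by 3 hours 52 minutes

Flight 1 in UTC: 8:45 AM + 3:30 = 12:15 PM on Dec 26.
+1 hour and 55 minutes → arrive 2:10 PM UTC on Dec 26.
Flight 2 in UTC: 11:52 PM − 7:00 = 4:52 PM on Dec 26.
+1 hour and 10 minutes → arrive 6:02 PM UTC on Dec 26.
Flight 1 lands earlier by 3 hours 52 minutes.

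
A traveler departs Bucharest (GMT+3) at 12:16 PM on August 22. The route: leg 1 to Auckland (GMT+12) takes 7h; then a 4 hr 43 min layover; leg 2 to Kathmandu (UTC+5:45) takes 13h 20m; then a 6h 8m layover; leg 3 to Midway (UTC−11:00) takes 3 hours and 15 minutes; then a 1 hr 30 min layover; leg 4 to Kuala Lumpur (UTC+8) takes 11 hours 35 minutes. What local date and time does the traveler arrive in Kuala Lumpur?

4:47 PM on Aug 24

Convert departure to UTC: 12:16 PM − 3:00 = 9:16 AM UTC on Aug 22.
Add 7 hours leg 1 → 4:16 PM UTC.
Add 4 hours and 43 minutes layover in Auckland → 8:59 PM UTC.
Add 13 hours 20 minutes leg 2 → 10:19 AM UTC (Aug 23).
Add 6 hours 8 minutes layover in Kathmandu → 4:27 PM UTC.
Add 3 hours and 15 minutes leg 3 → 7:42 PM UTC.
Add 1 hour 30 minutes layover in Midway → 9:12 PM UTC.
Add 11 hours and 35 minutes leg 4 → 8:47 AM UTC (Aug 24).
Kuala Lumpur is UTC+8:00, so local arrival = 8:47 AM + 8:00 = 4:47 PM on Aug 24.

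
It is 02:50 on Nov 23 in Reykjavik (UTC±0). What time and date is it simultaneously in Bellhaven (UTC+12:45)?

15:35 on November 23

Bellhaven is 12:45 ahead of Reykjavik.
Shift by the zone difference: 02:50 + 12:45 = 15:35 on Nov 23 in Bellhaven.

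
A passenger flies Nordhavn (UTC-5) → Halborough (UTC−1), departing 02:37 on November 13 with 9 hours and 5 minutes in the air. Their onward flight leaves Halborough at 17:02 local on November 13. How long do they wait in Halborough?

1 hour 20 minutes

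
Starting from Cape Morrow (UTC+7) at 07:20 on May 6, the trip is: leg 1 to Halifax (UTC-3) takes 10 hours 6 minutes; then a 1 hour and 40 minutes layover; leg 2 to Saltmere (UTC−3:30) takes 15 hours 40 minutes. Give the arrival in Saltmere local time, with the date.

00:16 on May 7

Convert departure to UTC: 07:20 − 7:00 = 00:20 UTC on May 6.
Add 10 hours 6 minutes leg 1 → 10:26 UTC.
Add 1 hour and 40 minutes layover in Halifax → 12:06 UTC.
Add 15 hours 40 minutes leg 2 → 03:46 UTC (May 7).
Saltmere is UTC−3:30, so local arrival = 03:46 − 3:30 = 00:16 on May 7.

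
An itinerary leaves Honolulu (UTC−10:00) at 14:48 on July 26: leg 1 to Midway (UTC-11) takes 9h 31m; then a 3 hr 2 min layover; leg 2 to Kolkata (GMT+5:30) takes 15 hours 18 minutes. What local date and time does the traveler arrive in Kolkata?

10:09 on July 28

Convert departure to UTC: 14:48 + 10:00 = 00:48 UTC on Jul 27.
Add 9 hours 31 minutes leg 1 → 10:19 UTC.
Add 3 hours 2 minutes layover in Midway → 13:21 UTC.
Add 15 hours and 18 minutes leg 2 → 04:39 UTC (Jul 28).
Kolkata is UTC+5:30, so local arrival = 04:39 + 5:30 = 10:09 on Jul 28.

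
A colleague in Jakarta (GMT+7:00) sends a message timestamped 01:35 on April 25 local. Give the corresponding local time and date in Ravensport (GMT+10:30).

05:05 on April 25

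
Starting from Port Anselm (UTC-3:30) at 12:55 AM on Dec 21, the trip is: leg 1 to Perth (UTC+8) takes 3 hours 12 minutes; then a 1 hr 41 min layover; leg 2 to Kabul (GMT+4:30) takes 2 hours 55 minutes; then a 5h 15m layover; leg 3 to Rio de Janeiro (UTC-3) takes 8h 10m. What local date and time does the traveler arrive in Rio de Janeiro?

10:38 PM on December 21

Convert departure to UTC: 12:55 AM + 3:30 = 4:25 AM UTC on Dec 21.
Add 3 hours 12 minutes leg 1 → 7:37 AM UTC.
Add 1 hour 41 minutes layover in Perth → 9:18 AM UTC.
Add 2 hours 55 minutes leg 2 → 12:13 PM UTC.
Add 5 hours and 15 minutes layover in Kabul → 5:28 PM UTC.
Add 8 hours 10 minutes leg 3 → 1:38 AM UTC (Dec 22).
Rio de Janeiro is UTC−3:00, so local arrival = 1:38 AM − 3:00 = 10:38 PM on Dec 21.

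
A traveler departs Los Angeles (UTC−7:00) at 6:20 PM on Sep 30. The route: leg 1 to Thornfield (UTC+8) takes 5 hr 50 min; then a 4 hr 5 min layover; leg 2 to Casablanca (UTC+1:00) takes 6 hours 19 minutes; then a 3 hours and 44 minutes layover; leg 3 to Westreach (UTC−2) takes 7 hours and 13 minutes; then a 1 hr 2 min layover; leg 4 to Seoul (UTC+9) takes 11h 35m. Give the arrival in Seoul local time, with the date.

Convert departure to UTC: 6:20 PM + 7:00 = 1:20 AM UTC on Oct 1.
Add 5 hours 50 minutes leg 1 → 7:10 AM UTC.
Add 4 hours 5 minutes layover in Thornfield → 11:15 AM UTC.
Add 6 hours 19 minutes leg 2 → 5:34 PM UTC.
Add 3 hours 44 minutes layover in Casablanca → 9:18 PM UTC.
Add 7 hours and 13 minutes leg 3 → 4:31 AM UTC (Oct 2).
Add 1 hour 2 minutes layover in Westreach → 5:33 AM UTC.
Add 11 hours 35 minutes leg 4 → 5:08 PM UTC.
Seoul is UTC+9:00, so local arrival = 5:08 PM + 9:00 = 2:08 AM on Oct 3.

2:08 AM on Oct 3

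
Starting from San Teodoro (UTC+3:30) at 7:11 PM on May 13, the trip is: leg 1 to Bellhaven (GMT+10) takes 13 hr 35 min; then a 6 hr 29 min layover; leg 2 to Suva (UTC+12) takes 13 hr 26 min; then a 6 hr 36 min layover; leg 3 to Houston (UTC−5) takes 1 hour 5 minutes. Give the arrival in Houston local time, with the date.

Convert departure to UTC: 7:11 PM − 3:30 = 3:41 PM UTC on May 13.
Add 13 hours 35 minutes leg 1 → 5:16 AM UTC (May 14).
Add 6 hours and 29 minutes layover in Bellhaven → 11:45 AM UTC.
Add 13 hours 26 minutes leg 2 → 1:11 AM UTC (May 15).
Add 6 hours 36 minutes layover in Suva → 7:47 AM UTC.
Add 1 hour 5 minutes leg 3 → 8:52 AM UTC.
Houston is UTC−5:00, so local arrival = 8:52 AM − 5:00 = 3:52 AM on May 15.

3:52 AM on May 15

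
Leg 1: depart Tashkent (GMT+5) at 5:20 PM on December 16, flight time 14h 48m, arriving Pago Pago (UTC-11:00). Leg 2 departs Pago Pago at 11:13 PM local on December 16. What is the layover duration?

7 hours 5 minutes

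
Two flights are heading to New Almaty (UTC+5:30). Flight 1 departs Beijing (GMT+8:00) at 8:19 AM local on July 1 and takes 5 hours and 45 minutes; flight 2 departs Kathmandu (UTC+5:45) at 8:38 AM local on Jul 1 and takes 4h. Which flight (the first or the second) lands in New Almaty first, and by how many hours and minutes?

the first, by 49 minutes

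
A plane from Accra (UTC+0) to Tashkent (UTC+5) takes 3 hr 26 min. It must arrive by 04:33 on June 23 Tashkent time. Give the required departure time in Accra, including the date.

Target arrival in UTC: 04:33 − 5:00 = 23:33 on Jun 22.
Subtract 3 hours 26 minutes → departure 20:07 UTC on Jun 22.
Accra is UTC+0, so departure is 20:07 on Jun 22.

20:07 on Jun 22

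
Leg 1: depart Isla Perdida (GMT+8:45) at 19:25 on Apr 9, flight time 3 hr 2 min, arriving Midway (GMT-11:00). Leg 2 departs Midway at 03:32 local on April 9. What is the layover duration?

50 minutes

Convert departure to UTC: 19:25 − 8:45 = 10:40 UTC on Apr 9.
Add 3 hours 2 minutes flight time → 13:42 UTC.
Midway is UTC−11:00, so local arrival = 13:42 − 11:00 = 02:42 on Apr 9.
Layover = 03:32 − 02:42 = 50 minutes.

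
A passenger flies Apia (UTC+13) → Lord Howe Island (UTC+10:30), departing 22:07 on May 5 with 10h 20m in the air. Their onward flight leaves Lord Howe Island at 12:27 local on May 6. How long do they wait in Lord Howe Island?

6 hours 30 minutes

Convert departure to UTC: 22:07 − 13:00 = 09:07 UTC on May 5.
Add 10 hours 20 minutes flight time → 19:27 UTC.
Lord Howe Island is UTC+10:30, so local arrival = 19:27 + 10:30 = 05:57 on May 6.
Layover = 12:27 − 05:57 = 6 hours 30 minutes.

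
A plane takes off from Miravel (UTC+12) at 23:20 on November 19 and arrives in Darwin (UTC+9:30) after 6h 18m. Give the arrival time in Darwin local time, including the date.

03:08 on November 20

Convert departure to UTC: 23:20 − 12:00 = 11:20 UTC on Nov 19.
Add 6 hours and 18 minutes travel time → 17:38 UTC.
Darwin is UTC+9:30, so local arrival = 17:38 + 9:30 = 03:08 on Nov 20.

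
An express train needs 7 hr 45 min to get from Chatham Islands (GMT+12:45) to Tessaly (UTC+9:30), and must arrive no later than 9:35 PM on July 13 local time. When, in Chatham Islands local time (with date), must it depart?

5:05 PM on July 13

Target arrival in UTC: 9:35 PM − 9:30 = 12:05 PM on Jul 13.
Subtract 7 hours and 45 minutes → departure 4:20 AM UTC on Jul 13.
Chatham Islands is UTC+12:45: 4:20 AM + 12:45 = 5:05 PM on Jul 13.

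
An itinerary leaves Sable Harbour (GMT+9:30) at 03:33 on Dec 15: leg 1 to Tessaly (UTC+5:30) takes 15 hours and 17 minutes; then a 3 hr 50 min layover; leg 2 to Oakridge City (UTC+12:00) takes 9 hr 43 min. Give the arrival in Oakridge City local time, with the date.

10:53 on December 16

Convert departure to UTC: 03:33 − 9:30 = 18:03 UTC on Dec 14.
Add 15 hours and 17 minutes leg 1 → 09:20 UTC (Dec 15).
Add 3 hours 50 minutes layover in Tessaly → 13:10 UTC.
Add 9 hours 43 minutes leg 2 → 22:53 UTC.
Oakridge City is UTC+12:00, so local arrival = 22:53 + 12:00 = 10:53 on Dec 16.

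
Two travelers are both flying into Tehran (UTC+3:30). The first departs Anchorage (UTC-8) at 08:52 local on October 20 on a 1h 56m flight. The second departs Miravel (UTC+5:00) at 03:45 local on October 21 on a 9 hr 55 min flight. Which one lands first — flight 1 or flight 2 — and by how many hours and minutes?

Flight 1 in UTC: 08:52 + 8:00 = 16:52 on Oct 20.
+1 hour 56 minutes → arrive 18:48 UTC on Oct 20.
Flight 2 in UTC: 03:45 − 5:00 = 22:45 on Oct 20.
+9 hours and 55 minutes → arrive 08:40 UTC on Oct 21.
Flight 1 lands earlier by 13 hours 52 minutes.

the first, by 13 hours 52 minutes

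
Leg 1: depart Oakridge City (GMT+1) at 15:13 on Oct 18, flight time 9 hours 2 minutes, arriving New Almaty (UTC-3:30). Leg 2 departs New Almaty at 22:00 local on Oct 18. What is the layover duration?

Convert departure to UTC: 15:13 − 1:00 = 14:13 UTC on Oct 18.
Add 9 hours and 2 minutes flight time → 23:15 UTC.
New Almaty is UTC−3:30, so local arrival = 23:15 − 3:30 = 19:45 on Oct 18.
Layover = 22:00 − 19:45 = 2 hours 15 minutes.

2 hours 15 minutes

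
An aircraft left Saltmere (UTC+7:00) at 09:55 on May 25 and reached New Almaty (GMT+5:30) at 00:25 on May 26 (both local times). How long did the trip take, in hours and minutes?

16 hours

Departure in UTC: 09:55 − 7:00 = 02:55 on May 25.
Arrival in UTC: 00:25 − 5:30 = 18:55 on May 25.
Elapsed = 18:55 − 02:55 = 16 hours.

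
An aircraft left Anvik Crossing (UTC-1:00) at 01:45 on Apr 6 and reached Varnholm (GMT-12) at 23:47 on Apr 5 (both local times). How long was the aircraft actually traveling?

Varnholm is 11:00 behind Anvik Crossing.
Clock-face elapsed time (ignoring zones) is −1 hour 58 minutes.
Actual elapsed = −1 hour 58 minutes + 11:00 = 9 hours 2 minutes.

9 hours 2 minutes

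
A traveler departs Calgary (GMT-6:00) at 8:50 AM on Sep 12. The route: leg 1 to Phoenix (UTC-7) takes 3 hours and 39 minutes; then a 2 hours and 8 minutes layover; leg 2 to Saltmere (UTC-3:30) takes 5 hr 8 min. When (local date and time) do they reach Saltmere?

Convert departure to UTC: 8:50 AM + 6:00 = 2:50 PM UTC on Sep 12.
Add 3 hours and 39 minutes leg 1 → 6:29 PM UTC.
Add 2 hours 8 minutes layover in Phoenix → 8:37 PM UTC.
Add 5 hours 8 minutes leg 2 → 1:45 AM UTC (Sep 13).
Saltmere is UTC−3:30, so local arrival = 1:45 AM − 3:30 = 10:15 PM on Sep 12.

10:15 PM on September 12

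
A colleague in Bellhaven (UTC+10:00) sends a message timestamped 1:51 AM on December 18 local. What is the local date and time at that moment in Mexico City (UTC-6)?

9:51 AM on December 17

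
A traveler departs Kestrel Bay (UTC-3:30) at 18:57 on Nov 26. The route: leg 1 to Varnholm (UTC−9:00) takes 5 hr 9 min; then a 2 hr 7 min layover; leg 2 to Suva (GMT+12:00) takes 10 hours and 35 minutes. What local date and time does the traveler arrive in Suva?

Convert departure to UTC: 18:57 + 3:30 = 22:27 UTC on Nov 26.
Add 5 hours and 9 minutes leg 1 → 03:36 UTC (Nov 27).
Add 2 hours 7 minutes layover in Varnholm → 05:43 UTC.
Add 10 hours 35 minutes leg 2 → 16:18 UTC.
Suva is UTC+12:00, so local arrival = 16:18 + 12:00 = 04:18 on Nov 28.

04:18 on November 28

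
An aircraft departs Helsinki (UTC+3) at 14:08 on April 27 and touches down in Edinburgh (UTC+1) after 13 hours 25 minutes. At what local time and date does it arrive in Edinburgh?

Convert departure to UTC: 14:08 − 3:00 = 11:08 UTC on Apr 27.
Add 13 hours 25 minutes travel time → 00:33 UTC (Apr 28).
Edinburgh is UTC+1:00, so local arrival = 00:33 + 1:00 = 01:33 on Apr 28.

01:33 on April 28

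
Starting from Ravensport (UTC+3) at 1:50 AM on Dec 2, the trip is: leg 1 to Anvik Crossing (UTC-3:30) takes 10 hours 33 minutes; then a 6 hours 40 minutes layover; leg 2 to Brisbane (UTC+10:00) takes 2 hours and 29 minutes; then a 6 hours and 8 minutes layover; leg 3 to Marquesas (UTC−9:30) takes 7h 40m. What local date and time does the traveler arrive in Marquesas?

10:50 PM on December 2

Convert departure to UTC: 1:50 AM − 3:00 = 10:50 PM UTC on Dec 1.
Add 10 hours 33 minutes leg 1 → 9:23 AM UTC (Dec 2).
Add 6 hours and 40 minutes layover in Anvik Crossing → 4:03 PM UTC.
Add 2 hours 29 minutes leg 2 → 6:32 PM UTC.
Add 6 hours 8 minutes layover in Brisbane → 12:40 AM UTC (Dec 3).
Add 7 hours 40 minutes leg 3 → 8:20 AM UTC.
Marquesas is UTC−9:30, so local arrival = 8:20 AM − 9:30 = 10:50 PM on Dec 2.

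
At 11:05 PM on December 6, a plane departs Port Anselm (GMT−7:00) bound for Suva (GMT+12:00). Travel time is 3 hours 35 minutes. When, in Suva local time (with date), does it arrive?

9:40 PM on December 7

Convert departure to UTC: 11:05 PM + 7:00 = 6:05 AM UTC on Dec 7.
Add 3 hours 35 minutes travel time → 9:40 AM UTC.
Suva is UTC+12:00, so local arrival = 9:40 AM + 12:00 = 9:40 PM on Dec 7.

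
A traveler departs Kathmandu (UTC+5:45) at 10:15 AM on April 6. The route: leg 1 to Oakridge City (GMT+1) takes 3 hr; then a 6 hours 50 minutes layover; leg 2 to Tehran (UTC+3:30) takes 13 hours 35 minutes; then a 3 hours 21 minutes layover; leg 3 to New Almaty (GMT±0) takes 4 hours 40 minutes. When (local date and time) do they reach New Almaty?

11:56 AM on Apr 7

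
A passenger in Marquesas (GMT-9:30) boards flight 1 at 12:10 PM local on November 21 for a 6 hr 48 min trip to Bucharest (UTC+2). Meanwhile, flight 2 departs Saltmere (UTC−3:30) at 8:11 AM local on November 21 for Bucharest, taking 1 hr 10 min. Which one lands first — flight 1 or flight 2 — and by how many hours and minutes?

Flight 1 in UTC: 12:10 PM + 9:30 = 9:40 PM on Nov 21.
+6 hours and 48 minutes → arrive 4:28 AM UTC on Nov 22.
Flight 2 in UTC: 8:11 AM + 3:30 = 11:41 AM on Nov 21.
+1 hour 10 minutes → arrive 12:51 PM UTC on Nov 21.
Flight 2 lands earlier by 15 hours 37 minutes.

the second, by 15 hours 37 minutes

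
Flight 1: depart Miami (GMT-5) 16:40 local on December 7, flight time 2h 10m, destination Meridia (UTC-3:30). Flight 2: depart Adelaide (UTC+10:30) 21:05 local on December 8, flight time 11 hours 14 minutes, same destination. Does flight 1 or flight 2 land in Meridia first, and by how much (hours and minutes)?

the first, by 21 hours 59 minutes

Flight 1 in UTC: 16:40 + 5:00 = 21:40 on Dec 7.
+2 hours and 10 minutes → arrive 23:50 UTC on Dec 7.
Flight 2 in UTC: 21:05 − 10:30 = 10:35 on Dec 8.
+11 hours 14 minutes → arrive 21:49 UTC on Dec 8.
Flight 1 lands earlier by 21 hours 59 minutes.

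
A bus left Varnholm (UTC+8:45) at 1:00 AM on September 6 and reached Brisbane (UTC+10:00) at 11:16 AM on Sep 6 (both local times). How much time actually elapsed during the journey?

9 hours 1 minute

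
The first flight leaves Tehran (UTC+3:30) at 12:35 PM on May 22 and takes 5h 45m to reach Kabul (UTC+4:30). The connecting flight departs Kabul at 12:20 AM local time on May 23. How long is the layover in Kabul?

5 hours

Convert departure to UTC: 12:35 PM − 3:30 = 9:05 AM UTC on May 22.
Add 5 hours and 45 minutes flight time → 2:50 PM UTC.
Kabul is UTC+4:30, so local arrival = 2:50 PM + 4:30 = 7:20 PM on May 22.
Layover = 12:20 AM − 7:20 PM (+1 day) = 5 hours.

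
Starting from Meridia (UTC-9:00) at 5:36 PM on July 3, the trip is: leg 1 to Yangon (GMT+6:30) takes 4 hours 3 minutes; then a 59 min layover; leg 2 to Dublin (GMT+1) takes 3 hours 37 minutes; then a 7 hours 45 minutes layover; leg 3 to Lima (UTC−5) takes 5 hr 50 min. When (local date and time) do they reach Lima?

Convert departure to UTC: 5:36 PM + 9:00 = 2:36 AM UTC on Jul 4.
Add 4 hours and 3 minutes leg 1 → 6:39 AM UTC.
Add 59 minutes layover in Yangon → 7:38 AM UTC.
Add 3 hours 37 minutes leg 2 → 11:15 AM UTC.
Add 7 hours 45 minutes layover in Dublin → 7:00 PM UTC.
Add 5 hours 50 minutes leg 3 → 12:50 AM UTC (Jul 5).
Lima is UTC−5:00, so local arrival = 12:50 AM − 5:00 = 7:50 PM on Jul 4.

7:50 PM on Jul 4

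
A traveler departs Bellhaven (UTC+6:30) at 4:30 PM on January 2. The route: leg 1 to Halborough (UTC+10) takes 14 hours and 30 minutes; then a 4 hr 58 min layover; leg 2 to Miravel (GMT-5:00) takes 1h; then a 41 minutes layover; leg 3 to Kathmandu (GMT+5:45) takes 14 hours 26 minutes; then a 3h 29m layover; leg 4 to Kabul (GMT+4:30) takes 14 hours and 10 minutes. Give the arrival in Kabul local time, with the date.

Convert departure to UTC: 4:30 PM − 6:30 = 10:00 AM UTC on Jan 2.
Add 14 hours and 30 minutes leg 1 → 12:30 AM UTC (Jan 3).
Add 4 hours and 58 minutes layover in Halborough → 5:28 AM UTC.
Add 1 hour leg 2 → 6:28 AM UTC.
Add 41 minutes layover in Miravel → 7:09 AM UTC.
Add 14 hours and 26 minutes leg 3 → 9:35 PM UTC.
Add 3 hours 29 minutes layover in Kathmandu → 1:04 AM UTC (Jan 4).
Add 14 hours and 10 minutes leg 4 → 3:14 PM UTC.
Kabul is UTC+4:30, so local arrival = 3:14 PM + 4:30 = 7:44 PM on Jan 4.

7:44 PM on Jan 4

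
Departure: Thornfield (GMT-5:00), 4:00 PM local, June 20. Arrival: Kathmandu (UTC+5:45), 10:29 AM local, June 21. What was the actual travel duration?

Departure in UTC: 4:00 PM + 5:00 = 9:00 PM on Jun 20.
Arrival in UTC: 10:29 AM − 5:45 = 4:44 AM on Jun 21.
Elapsed = 4:44 AM − 9:00 PM (+1 day) = 7 hours 44 minutes.

7 hours 44 minutes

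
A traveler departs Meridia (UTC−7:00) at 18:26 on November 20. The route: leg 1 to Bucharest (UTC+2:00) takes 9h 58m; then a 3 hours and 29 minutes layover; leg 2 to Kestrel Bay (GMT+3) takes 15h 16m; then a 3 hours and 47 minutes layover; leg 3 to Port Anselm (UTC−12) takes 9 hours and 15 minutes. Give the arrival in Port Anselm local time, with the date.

Convert departure to UTC: 18:26 + 7:00 = 01:26 UTC on Nov 21.
Add 9 hours and 58 minutes leg 1 → 11:24 UTC.
Add 3 hours and 29 minutes layover in Bucharest → 14:53 UTC.
Add 15 hours 16 minutes leg 2 → 06:09 UTC (Nov 22).
Add 3 hours 47 minutes layover in Kestrel Bay → 09:56 UTC.
Add 9 hours and 15 minutes leg 3 → 19:11 UTC.
Port Anselm is UTC−12:00, so local arrival = 19:11 − 12:00 = 07:11 on Nov 22.

07:11 on Nov 22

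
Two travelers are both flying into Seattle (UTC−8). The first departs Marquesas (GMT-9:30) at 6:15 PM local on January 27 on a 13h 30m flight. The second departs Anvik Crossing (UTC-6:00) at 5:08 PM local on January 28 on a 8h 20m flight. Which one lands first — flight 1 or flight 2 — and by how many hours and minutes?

Flight 1 in UTC: 6:15 PM + 9:30 = 3:45 AM on Jan 28.
+13 hours 30 minutes → arrive 5:15 PM UTC on Jan 28.
Flight 2 in UTC: 5:08 PM + 6:00 = 11:08 PM on Jan 28.
+8 hours 20 minutes → arrive 7:28 AM UTC on Jan 29.
Flight 1 lands earlier by 14 hours 13 minutes.

the first, by 14 hours 13 minutes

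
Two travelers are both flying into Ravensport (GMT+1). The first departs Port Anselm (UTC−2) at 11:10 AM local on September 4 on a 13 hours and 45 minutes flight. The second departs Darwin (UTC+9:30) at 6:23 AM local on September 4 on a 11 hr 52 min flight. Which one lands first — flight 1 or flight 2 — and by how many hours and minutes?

Flight 1 in UTC: 11:10 AM + 2:00 = 1:10 PM on Sep 4.
+13 hours and 45 minutes → arrive 2:55 AM UTC on Sep 5.
Flight 2 in UTC: 6:23 AM − 9:30 = 8:53 PM on Sep 3.
+11 hours and 52 minutes → arrive 8:45 AM UTC on Sep 4.
Flight 2 lands earlier by 18 hours 10 minutes.

the second, by 18 hours 10 minutes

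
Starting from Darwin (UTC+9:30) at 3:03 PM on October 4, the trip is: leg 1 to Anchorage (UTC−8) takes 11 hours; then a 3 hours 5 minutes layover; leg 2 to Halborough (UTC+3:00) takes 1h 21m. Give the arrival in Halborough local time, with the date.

Convert departure to UTC: 3:03 PM − 9:30 = 5:33 AM UTC on Oct 4.
Add 11 hours leg 1 → 4:33 PM UTC.
Add 3 hours 5 minutes layover in Anchorage → 7:38 PM UTC.
Add 1 hour and 21 minutes leg 2 → 8:59 PM UTC.
Halborough is UTC+3:00, so local arrival = 8:59 PM + 3:00 = 11:59 PM on Oct 4.

11:59 PM on October 4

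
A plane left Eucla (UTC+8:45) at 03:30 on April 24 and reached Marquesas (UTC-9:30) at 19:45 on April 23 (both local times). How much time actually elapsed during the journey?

Departure in UTC: 03:30 − 8:45 = 18:45 on Apr 23.
Arrival in UTC: 19:45 + 9:30 = 05:15 on Apr 24.
Elapsed = 05:15 − 18:45 (+1 day) = 10 hours 30 minutes.

10 hours 30 minutes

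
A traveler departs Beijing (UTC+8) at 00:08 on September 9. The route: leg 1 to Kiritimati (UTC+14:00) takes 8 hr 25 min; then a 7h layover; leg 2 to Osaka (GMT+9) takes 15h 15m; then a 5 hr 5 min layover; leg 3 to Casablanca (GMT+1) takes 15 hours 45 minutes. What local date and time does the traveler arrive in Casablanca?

Convert departure to UTC: 00:08 − 8:00 = 16:08 UTC on Sep 8.
Add 8 hours 25 minutes leg 1 → 00:33 UTC (Sep 9).
Add 7 hours layover in Kiritimati → 07:33 UTC.
Add 15 hours and 15 minutes leg 2 → 22:48 UTC.
Add 5 hours 5 minutes layover in Osaka → 03:53 UTC (Sep 10).
Add 15 hours and 45 minutes leg 3 → 19:38 UTC.
Casablanca is UTC+1:00, so local arrival = 19:38 + 1:00 = 20:38 on Sep 10.

20:38 on September 10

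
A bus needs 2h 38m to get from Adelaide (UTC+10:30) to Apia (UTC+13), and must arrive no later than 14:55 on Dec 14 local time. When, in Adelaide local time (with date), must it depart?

Target arrival in UTC: 14:55 − 13:00 = 01:55 on Dec 14.
Subtract 2 hours and 38 minutes → departure 23:17 UTC on Dec 13.
Adelaide is UTC+10:30: 23:17 + 10:30 = 09:47 on Dec 14.

09:47 on December 14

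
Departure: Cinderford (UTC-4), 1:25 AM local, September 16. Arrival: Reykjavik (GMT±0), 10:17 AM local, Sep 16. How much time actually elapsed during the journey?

Departure in UTC: 1:25 AM + 4:00 = 5:25 AM on Sep 16.
Arrival is already UTC: 10:17 AM on Sep 16.
Elapsed = 10:17 AM − 5:25 AM = 4 hours 52 minutes.

4 hours 52 minutes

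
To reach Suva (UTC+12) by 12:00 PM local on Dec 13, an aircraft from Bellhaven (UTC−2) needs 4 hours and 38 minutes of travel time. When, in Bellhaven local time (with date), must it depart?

5:22 PM on Dec 12

Target arrival in UTC: 12:00 PM − 12:00 = 12:00 AM on Dec 13.
Subtract 4 hours and 38 minutes → departure 7:22 PM UTC on Dec 12.
Bellhaven is UTC−2:00: 7:22 PM − 2:00 = 5:22 PM on Dec 12.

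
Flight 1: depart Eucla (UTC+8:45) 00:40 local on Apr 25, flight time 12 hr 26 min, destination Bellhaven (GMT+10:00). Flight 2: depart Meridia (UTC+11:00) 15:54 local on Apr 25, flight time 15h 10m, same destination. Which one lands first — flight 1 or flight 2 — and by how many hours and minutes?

the first, by 15 hours 43 minutes

Flight 1 in UTC: 00:40 − 8:45 = 15:55 on Apr 24.
+12 hours and 26 minutes → arrive 04:21 UTC on Apr 25.
Flight 2 in UTC: 15:54 − 11:00 = 04:54 on Apr 25.
+15 hours and 10 minutes → arrive 20:04 UTC on Apr 25.
Flight 1 lands earlier by 15 hours 43 minutes.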